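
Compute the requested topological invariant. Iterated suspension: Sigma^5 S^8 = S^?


Each suspension raises dimension by 1: Sigma S^n = S^{n+1}.
Sigma^5 S^8 = S^{8+5} = S^13

13


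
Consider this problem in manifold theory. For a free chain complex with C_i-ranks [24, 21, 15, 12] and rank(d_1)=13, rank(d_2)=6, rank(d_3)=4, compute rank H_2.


rank H_k = rank(ker d_k) - rank(im d_{k+1}).
rank(ker d_2) = rank(C_2) - rank(d_2) = 15 - 6 = 9.
rank(im d_{2+1}) = 4.
rank H_2 = 9 - 4 = 5

5


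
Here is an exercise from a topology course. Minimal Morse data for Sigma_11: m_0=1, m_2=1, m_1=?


A perfect Morse function has m_k = b_k.
For Sigma_11: b_0=1, b_1=2g=22, b_2=1.
Saddles m_1 = 2g = 22

22


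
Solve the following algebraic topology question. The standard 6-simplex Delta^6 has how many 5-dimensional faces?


Delta^6 has 6+1 vertices. A 5-face is a choice of 5+1 vertices.
f_5 = C(6+1, 5+1) = C(7,6) = 7

7


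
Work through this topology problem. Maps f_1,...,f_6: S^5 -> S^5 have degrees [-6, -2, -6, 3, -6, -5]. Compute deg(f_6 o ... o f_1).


Degree is multiplicative: deg(composition) = product of degrees.
= (-6) * (-2) * (-6) * (3) * (-6) * (-5) = -6480

-6480


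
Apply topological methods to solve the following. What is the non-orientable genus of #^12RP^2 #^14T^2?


Since a >= 1, the sum is non-orientable; each T^2 can be replaced by RP^2 # RP^2 (since T^2#RP^2 = 3RP^2).
Total crosscaps k = 12 + 2*14 = 40.
Check via chi: chi = 12*1 + 14*0 - (12+14-1)*2 = -38 = 2 - k = -38. Consistent.

40


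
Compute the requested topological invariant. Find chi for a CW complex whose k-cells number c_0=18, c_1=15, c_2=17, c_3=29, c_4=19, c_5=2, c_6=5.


chi = sum_k (-1)^k c_k.
= (-1)^0*18 + (-1)^1*15 + (-1)^2*17 + (-1)^3*29 + (-1)^4*19 + (-1)^5*2 + (-1)^6*5
= (18) + (-15) + (17) + (-29) + (19) + (-2) + (5)
= 13

13


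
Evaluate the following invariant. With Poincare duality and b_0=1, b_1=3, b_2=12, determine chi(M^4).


By Poincare duality b_k = b_{4-k}, so full Betti numbers: b_0=1, b_1=3, b_2=12, b_3=3, b_4=1.
chi = sum (-1)^k b_k = 8

8


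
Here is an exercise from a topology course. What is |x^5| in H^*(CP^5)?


|x| = 2 in H^*(CP^n).
|x^5| = 5 * |x| = 5 * 2 = 10

10


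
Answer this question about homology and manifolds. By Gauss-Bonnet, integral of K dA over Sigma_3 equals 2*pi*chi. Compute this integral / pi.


Gauss-Bonnet: integral K dA = 2*pi*chi(M).
chi(Sigma_3) = 2 - 2*3 = -4.
(integral K dA)/pi = 2*chi = 2*(-4) = -8

-8


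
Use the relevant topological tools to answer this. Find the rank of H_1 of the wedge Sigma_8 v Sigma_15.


For a wedge: H_1(A v B) = H_1(A) + H_1(B).
b_1(Sigma_8) = 16, b_1(Sigma_15) = 30.
b_1 = 16 + 30 = 46

46


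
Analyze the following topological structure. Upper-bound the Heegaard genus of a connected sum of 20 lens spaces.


Heegaard genus satisfies g(A#B) <= g(A) + g(B).
Each lens space has g = 1.
Upper bound: 20 * 1 = 20

20


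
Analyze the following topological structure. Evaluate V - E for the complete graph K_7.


K_7: V = 7, E = C(7,2) = 21.
chi = V - E = 7 - 21 = -14

-14


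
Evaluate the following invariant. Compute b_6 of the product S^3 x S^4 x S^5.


Each S^d has Poincare polynomial 1 + t^d.
The product S^3 x S^4 x S^5 has Poincare polynomial prod(1+t^d_i).
Expanding: b_0=1, b_3=1, b_4=1, b_5=1, b_7=1, b_8=1, b_9=1, b_12=1.
b_6 = 0

0


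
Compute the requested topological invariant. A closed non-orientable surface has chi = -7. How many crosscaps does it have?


chi = 2 - k for closed non-orientable surfaces with k crosscaps.
-7 = 2 - k
k = 2 - (-7) = 9

9


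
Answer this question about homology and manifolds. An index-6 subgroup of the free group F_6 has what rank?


Nielsen-Schreier: an index-n subgroup of F_r is free of rank 1 + n(r-1).
Equivalently: chi(cover) = n*chi(base); chi(vee_r S^1) = 1 - 6 = -5.
chi(E) = 6*(-5) = -30; rank = 1 - chi(E) = 1 - (-30) = 31.
rank = 1 + 6*(6-1) = 1 + 30 = 31

31


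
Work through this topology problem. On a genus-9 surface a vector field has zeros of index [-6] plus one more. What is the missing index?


Poincare-Hopf: sum of indices = chi(M).
chi(Sigma_9) = 2 - 2*9 = -16.
Sum of known indices = -6.
x = chi - (sum known) = -16 - (-6) = -10

-10


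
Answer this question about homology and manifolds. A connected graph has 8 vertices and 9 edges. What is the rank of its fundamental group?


For a connected graph: rank(pi_1) = b_1 = E - V + 1 = 1 - chi.
chi = V - E = 8 - 9 = -1.
rank = 1 - (-1) = 9 - 8 + 1 = 2

2


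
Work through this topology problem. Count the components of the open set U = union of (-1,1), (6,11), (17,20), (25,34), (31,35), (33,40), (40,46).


Sort and merge overlapping open intervals.
Merged: (-1,1), (6,11), (17,20), (25,40), (40,46).
Number of components = 5

5


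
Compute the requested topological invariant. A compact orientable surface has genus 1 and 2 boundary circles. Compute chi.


For a compact orientable surface with genus g and b boundary components: chi = 2 - 2g - b.
chi = 2 - 2*1 - 2 = 2 - 2 - 2 = -2

-2


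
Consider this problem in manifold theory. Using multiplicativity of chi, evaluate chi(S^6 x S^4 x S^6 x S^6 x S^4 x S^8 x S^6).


chi is multiplicative: chi(X x Y) = chi(X) chi(Y).
Each even-dim sphere has chi = 2. There are 7 factors.
chi = 2^7 = 128

128


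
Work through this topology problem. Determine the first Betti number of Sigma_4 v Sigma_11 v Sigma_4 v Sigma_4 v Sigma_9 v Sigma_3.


For a wedge X v Y: reduced H_k(X v Y) = H_k(X) + H_k(Y).
Each Sigma_g contributes b_1 = 2g.
b_1 = 8 + 22 + 8 + 8 + 18 + 6 = 70

70


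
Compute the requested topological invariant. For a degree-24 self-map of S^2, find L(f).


On S^2: L(f) = tr(f_0*) + (-1)^2 tr(f_2*) = 1 + (-1)^2 * deg(f).
L(f) = 1 + (-1)^2 * 24 = 1 + 24 = 25

25


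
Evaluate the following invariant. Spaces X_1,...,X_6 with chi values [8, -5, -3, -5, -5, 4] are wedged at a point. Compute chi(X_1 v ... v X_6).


chi(A v B) = chi(A) + chi(B) - 1 (one point identified).
For 6 spaces: chi = (sum chi_i) - (6 - 1).
sum = -6; chi = -6 - 5 = -11

-11


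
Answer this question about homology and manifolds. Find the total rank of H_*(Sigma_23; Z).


For Sigma_23: b_0 = 1, b_1 = 2g = 46, b_2 = 1.
Total = 1 + 46 + 1 = 48

48


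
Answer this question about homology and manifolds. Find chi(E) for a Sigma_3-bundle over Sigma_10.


For a fiber bundle F -> E -> B (with CW structure): chi(E) = chi(B) * chi(F).
chi(Sigma_10) = -18, chi(Sigma_3) = -4.
chi(E) = (-18) * (-4) = 72

72


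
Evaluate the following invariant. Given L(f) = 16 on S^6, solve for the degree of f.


L(f) = 1 + (-1)^6 deg(f) on S^6.
16 = 1 + (-1)^6 * deg(f)
(-1)^6 * deg(f) = 15
deg(f) = 15

15


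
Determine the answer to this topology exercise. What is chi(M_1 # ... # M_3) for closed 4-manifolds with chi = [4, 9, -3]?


For n-manifolds: chi(A#B) = chi(A) + chi(B) - chi(S^4).
chi(S^4) = 1 + (-1)^4 = 2.
chi(#) = (sum chi_i) - (3-1)*chi(S^4) = 10 - 2*2 = 6

6


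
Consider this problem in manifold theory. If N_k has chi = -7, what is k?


chi = 2 - k for closed non-orientable surfaces with k crosscaps.
-7 = 2 - k
k = 2 - (-7) = 9

9


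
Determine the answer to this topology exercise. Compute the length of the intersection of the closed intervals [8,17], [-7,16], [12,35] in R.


Intersection = [max(a_i), min(b_i)] = [12, 16].
Length = 16 - 12 = 4

4


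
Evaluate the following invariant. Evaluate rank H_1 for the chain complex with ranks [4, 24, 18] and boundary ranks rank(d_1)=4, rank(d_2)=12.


rank H_k = rank(ker d_k) - rank(im d_{k+1}).
rank(ker d_1) = rank(C_1) - rank(d_1) = 24 - 4 = 20.
rank(im d_{1+1}) = 12.
rank H_1 = 20 - 12 = 8

8


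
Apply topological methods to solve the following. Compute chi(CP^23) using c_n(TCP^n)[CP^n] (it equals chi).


For any closed oriented manifold, <e(TM),[M]> = chi(M).
chi(CP^23) = 23+1 = 24

24


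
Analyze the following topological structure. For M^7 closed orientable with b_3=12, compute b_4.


Poincare duality for closed orientable n-manifolds: b_k = b_{n-k}.
Here n = 7, so b_4 = b_3 = 12

12


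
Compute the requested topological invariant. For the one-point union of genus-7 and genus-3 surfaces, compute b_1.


For a wedge: H_1(A v B) = H_1(A) + H_1(B).
b_1(Sigma_7) = 14, b_1(Sigma_3) = 6.
b_1 = 14 + 6 = 20

20


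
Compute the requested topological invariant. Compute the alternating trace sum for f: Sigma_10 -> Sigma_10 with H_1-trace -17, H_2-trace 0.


L(f) = tr(f_0*) - tr(f_1*) + tr(f_2*).
= 1 - (-17) + (0)
= 18

18


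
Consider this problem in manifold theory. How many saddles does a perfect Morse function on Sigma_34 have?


A perfect Morse function has m_k = b_k.
For Sigma_34: b_0=1, b_1=2g=68, b_2=1.
Saddles m_1 = 2g = 68

68


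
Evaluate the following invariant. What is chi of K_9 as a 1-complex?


K_9: V = 9, E = C(9,2) = 36.
chi = V - E = 9 - 36 = -27

-27


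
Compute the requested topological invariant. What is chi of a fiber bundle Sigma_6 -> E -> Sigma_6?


For a fiber bundle F -> E -> B (with CW structure): chi(E) = chi(B) * chi(F).
chi(Sigma_6) = -10, chi(Sigma_6) = -10.
chi(E) = (-10) * (-10) = 100

100


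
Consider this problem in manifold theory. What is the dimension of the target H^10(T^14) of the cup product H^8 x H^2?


Cup product: H^p x H^q -> H^{p+q}; here p+q = 8+2 = 10.
rank H^k(T^n) = C(n,k).
C(14,10) = 1001

1001


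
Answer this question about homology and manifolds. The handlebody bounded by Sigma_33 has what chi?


A genus-g handlebody deformation retracts to a wedge of g circles.
chi(vee_g S^1) = 1 - g.
chi(H_33) = 1 - 33 = -32

-32


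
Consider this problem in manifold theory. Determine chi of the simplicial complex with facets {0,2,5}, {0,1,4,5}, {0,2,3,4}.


Enumerate all faces; f-vector: f_0=6, f_1=12, f_2=9, f_3=2.
chi = sum (-1)^k f_k = 1

1


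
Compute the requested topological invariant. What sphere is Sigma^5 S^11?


Each suspension raises dimension by 1: Sigma S^n = S^{n+1}.
Sigma^5 S^11 = S^{11+5} = S^16

16


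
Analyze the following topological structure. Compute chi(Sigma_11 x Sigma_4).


chi(Sigma_11) = 2 - 2*11 = -20
chi(Sigma_4) = 2 - 2*4 = -6
chi(product) = (-20) * (-6) = 120

120


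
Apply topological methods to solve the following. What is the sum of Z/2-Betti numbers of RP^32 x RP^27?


dim H^*(RP^n; Z/2) = n+1 (one Z/2 in each degree 0..n).
Total Betti number is multiplicative.
Total = (32+1) * (27+1) = 33 * 28 = 924

924


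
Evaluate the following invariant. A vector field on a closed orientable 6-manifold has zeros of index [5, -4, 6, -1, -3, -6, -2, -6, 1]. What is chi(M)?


Poincare-Hopf: chi(M) = sum of indices of zeros.
chi = (5) + (-4) + (6) + (-1) + (-3) + (-6) + (-2) + (-6) + (1) = -10

-10


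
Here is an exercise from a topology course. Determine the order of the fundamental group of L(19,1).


pi_1(L(p,q)) = Z/pZ for any q coprime to p.
|pi_1(L(19,1))| = 19

19


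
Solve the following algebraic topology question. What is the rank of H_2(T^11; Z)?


By the Kunneth formula, b_k(T^n) = C(n,k).
b_2(T^11) = C(11,2).
C(11,2) = 11!/(2!*9!) = 55

55


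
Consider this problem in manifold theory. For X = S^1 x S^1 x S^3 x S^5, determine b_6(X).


Each S^d has Poincare polynomial 1 + t^d.
The product S^1 x S^1 x S^3 x S^5 has Poincare polynomial prod(1+t^d_i).
Expanding: b_0=1, b_1=2, b_2=1, b_3=1, b_4=2, b_5=2, b_6=2, b_7=1, b_8=1, b_9=2, b_10=1.
b_6 = 2

2


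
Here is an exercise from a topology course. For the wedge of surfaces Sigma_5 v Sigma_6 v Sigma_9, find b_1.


For a wedge X v Y: reduced H_k(X v Y) = H_k(X) + H_k(Y).
Each Sigma_g contributes b_1 = 2g.
b_1 = 10 + 12 + 18 = 40

40


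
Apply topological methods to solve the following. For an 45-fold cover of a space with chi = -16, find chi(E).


For a finite covering: chi(E) = (number of sheets) * chi(B).
chi(E) = 45 * (-16) = -720

-720


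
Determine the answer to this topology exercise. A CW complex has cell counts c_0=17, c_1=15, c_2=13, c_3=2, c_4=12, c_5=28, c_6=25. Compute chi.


chi = sum_k (-1)^k c_k.
= (-1)^0*17 + (-1)^1*15 + (-1)^2*13 + (-1)^3*2 + (-1)^4*12 + (-1)^5*28 + (-1)^6*25
= (17) + (-15) + (13) + (-2) + (12) + (-28) + (25)
= 22

22


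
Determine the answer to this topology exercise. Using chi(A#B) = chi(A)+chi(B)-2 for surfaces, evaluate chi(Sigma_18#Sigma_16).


chi(Sigma_18) = 2 - 2*18 = -34
chi(Sigma_16) = 2 - 2*16 = -30
For surfaces: chi(A#B) = chi(A) + chi(B) - 2.
chi = -34 + -30 - 2 = -66

-66


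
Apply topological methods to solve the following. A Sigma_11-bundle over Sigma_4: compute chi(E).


For a fiber bundle F -> E -> B (with CW structure): chi(E) = chi(B) * chi(F).
chi(Sigma_4) = -6, chi(Sigma_11) = -20.
chi(E) = (-6) * (-20) = 120

120


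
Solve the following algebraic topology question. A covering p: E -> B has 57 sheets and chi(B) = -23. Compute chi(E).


For a finite covering: chi(E) = (number of sheets) * chi(B).
chi(E) = 57 * (-23) = -1311

-1311


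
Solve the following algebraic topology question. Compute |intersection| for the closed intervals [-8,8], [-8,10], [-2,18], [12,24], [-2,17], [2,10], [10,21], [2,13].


Intersection = [max(a_i), min(b_i)] = [12, 8].
Since 12 > 8, the intersection is empty.
Length = 0

0


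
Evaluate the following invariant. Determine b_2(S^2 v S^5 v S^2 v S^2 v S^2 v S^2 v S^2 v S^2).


For a wedge of spheres, H_k (k>0) is free on one generator per sphere of dimension k.
Spheres of dimension 2: count = 7.
b_2 = 7

7


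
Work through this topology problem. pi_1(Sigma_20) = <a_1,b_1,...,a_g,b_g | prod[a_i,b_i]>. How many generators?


Standard presentation: pi_1(Sigma_g) = <a_1,b_1,...,a_g,b_g | [a_1,b_1]...[a_g,b_g] = 1>.
Number of generators = 2g = 2*20 = 40

40


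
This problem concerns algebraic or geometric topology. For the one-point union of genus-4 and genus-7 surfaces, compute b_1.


For a wedge: H_1(A v B) = H_1(A) + H_1(B).
b_1(Sigma_4) = 8, b_1(Sigma_7) = 14.
b_1 = 8 + 14 = 22

22


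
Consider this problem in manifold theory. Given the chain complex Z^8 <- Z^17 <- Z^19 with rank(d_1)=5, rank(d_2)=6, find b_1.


rank H_k = rank(ker d_k) - rank(im d_{k+1}).
rank(ker d_1) = rank(C_1) - rank(d_1) = 17 - 5 = 12.
rank(im d_{1+1}) = 6.
rank H_1 = 12 - 6 = 6

6


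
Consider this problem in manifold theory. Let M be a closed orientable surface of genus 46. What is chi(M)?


For a closed orientable surface of genus g: chi = 2 - 2g.
Here g = 46.
chi = 2 - 2*46 = 2 - 92 = -90

-90


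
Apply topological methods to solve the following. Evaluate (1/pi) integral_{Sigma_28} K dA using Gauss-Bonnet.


Gauss-Bonnet: integral K dA = 2*pi*chi(M).
chi(Sigma_28) = 2 - 2*28 = -54.
(integral K dA)/pi = 2*chi = 2*(-54) = -108

-108


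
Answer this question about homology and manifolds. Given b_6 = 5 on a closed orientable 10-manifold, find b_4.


Poincare duality for closed orientable n-manifolds: b_k = b_{n-k}.
Here n = 10, so b_4 = b_6 = 5

5


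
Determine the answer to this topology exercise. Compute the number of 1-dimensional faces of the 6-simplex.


Delta^6 has 6+1 vertices. A 1-face is a choice of 1+1 vertices.
f_1 = C(6+1, 1+1) = C(7,2) = 21

21


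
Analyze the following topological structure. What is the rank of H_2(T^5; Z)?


By the Kunneth formula, b_k(T^n) = C(n,k).
b_2(T^5) = C(5,2).
C(5,2) = 5!/(2!*3!) = 10

10


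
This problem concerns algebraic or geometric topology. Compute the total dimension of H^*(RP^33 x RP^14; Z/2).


dim H^*(RP^n; Z/2) = n+1 (one Z/2 in each degree 0..n).
Total Betti number is multiplicative.
Total = (33+1) * (14+1) = 34 * 15 = 510

510


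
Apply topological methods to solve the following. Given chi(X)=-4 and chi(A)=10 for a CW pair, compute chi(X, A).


Relative Euler characteristic: chi(X, A) = chi(X) - chi(A).
= -4 - (10) = -14

-14


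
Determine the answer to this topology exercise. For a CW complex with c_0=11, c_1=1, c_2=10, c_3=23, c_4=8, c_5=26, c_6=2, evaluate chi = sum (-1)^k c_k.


chi = sum_k (-1)^k c_k.
= (-1)^0*11 + (-1)^1*1 + (-1)^2*10 + (-1)^3*23 + (-1)^4*8 + (-1)^5*26 + (-1)^6*2
= (11) + (-1) + (10) + (-23) + (8) + (-26) + (2)
= -19

-19


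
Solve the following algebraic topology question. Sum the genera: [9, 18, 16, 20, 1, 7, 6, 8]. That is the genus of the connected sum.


Genus is additive under connected sum of orientable surfaces.
g = 9 + 18 + 16 + 20 + 1 + 7 + 6 + 8 = 85

85


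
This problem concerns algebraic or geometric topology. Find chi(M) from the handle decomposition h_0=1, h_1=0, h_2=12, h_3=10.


Handles of index k contribute (-1)^k to chi (same as CW cells).
chi = (1) + (0) + (12) + (-10) = 3

3


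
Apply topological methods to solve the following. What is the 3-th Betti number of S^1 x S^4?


Each S^d has Poincare polynomial 1 + t^d.
The product S^1 x S^4 has Poincare polynomial prod(1+t^d_i).
Expanding: b_0=1, b_1=1, b_4=1, b_5=1.
b_3 = 0

0


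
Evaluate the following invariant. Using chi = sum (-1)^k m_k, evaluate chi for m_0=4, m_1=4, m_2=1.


Morse theory: chi(M) = sum_k (-1)^k m_k where m_k = #(index-k critical points).
= (4) + (-4) + (1) = 1

1


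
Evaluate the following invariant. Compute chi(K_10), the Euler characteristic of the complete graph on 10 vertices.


K_10: V = 10, E = C(10,2) = 45.
chi = V - E = 10 - 45 = -35

-35


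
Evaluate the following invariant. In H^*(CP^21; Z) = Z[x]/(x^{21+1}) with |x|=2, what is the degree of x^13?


|x| = 2 in H^*(CP^n).
|x^13| = 13 * |x| = 13 * 2 = 26

26


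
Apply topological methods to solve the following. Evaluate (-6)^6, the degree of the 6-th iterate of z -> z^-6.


deg(f) = -6. Degree is multiplicative: deg(f^6) = (deg f)^6.
deg(f^6) = (-6)^6 = 46656

46656


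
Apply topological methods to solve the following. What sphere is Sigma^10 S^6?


Each suspension raises dimension by 1: Sigma S^n = S^{n+1}.
Sigma^10 S^6 = S^{6+10} = S^16

16


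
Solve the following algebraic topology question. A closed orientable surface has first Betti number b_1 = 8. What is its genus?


For a closed orientable surface: b_1 = 2g.
8 = 2g
g = 8 / 2 = 4

4


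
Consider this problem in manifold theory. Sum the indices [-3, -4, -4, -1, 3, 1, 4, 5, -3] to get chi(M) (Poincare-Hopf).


Poincare-Hopf: chi(M) = sum of indices of zeros.
chi = (-3) + (-4) + (-4) + (-1) + (3) + (1) + (4) + (5) + (-3) = -2

-2


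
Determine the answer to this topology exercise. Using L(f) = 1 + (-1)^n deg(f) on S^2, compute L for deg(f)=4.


On S^2: L(f) = tr(f_0*) + (-1)^2 tr(f_2*) = 1 + (-1)^2 * deg(f).
L(f) = 1 + (-1)^2 * 4 = 1 + 4 = 5

5


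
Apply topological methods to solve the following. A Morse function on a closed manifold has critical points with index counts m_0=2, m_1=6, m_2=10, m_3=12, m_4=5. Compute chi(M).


Morse theory: chi(M) = sum_k (-1)^k m_k where m_k = #(index-k critical points).
= (2) + (-6) + (10) + (-12) + (5) = -1

-1


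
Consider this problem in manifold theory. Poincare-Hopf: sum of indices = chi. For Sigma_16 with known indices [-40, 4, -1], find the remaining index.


Poincare-Hopf: sum of indices = chi(M).
chi(Sigma_16) = 2 - 2*16 = -30.
Sum of known indices = -37.
x = chi - (sum known) = -30 - (-37) = 7

7


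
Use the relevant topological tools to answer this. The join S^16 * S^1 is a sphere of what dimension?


Join of spheres: S^m * S^n = S^{m+n+1}.
dim = 16 + 1 + 1 = 18

18


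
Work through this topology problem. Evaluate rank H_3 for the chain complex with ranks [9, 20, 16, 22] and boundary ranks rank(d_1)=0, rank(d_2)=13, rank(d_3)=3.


rank H_k = rank(ker d_k) - rank(im d_{k+1}).
rank(ker d_3) = rank(C_3) - rank(d_3) = 22 - 3 = 19.
rank(im d_{3+1}) = 0.
rank H_3 = 19 - 0 = 19

19


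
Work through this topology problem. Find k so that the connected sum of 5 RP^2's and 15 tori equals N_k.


Since a >= 1, the sum is non-orientable; each T^2 can be replaced by RP^2 # RP^2 (since T^2#RP^2 = 3RP^2).
Total crosscaps k = 5 + 2*15 = 35.
Check via chi: chi = 5*1 + 15*0 - (5+15-1)*2 = -33 = 2 - k = -33. Consistent.

35


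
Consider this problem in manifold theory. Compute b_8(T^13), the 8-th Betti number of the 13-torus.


By the Kunneth formula, b_k(T^n) = C(n,k).
b_8(T^13) = C(13,8).
C(13,8) = 13!/(8!*5!) = 1287

1287


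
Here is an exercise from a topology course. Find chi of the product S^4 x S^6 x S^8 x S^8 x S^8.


chi is multiplicative: chi(X x Y) = chi(X) chi(Y).
Each even-dim sphere has chi = 2. There are 5 factors.
chi = 2^5 = 32

32


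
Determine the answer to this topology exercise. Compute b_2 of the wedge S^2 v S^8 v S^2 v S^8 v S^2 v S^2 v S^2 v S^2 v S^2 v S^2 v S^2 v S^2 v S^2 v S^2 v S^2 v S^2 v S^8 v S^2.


For a wedge of spheres, H_k (k>0) is free on one generator per sphere of dimension k.
Spheres of dimension 2: count = 15.
b_2 = 15

15


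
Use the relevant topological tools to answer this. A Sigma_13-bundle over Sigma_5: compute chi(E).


For a fiber bundle F -> E -> B (with CW structure): chi(E) = chi(B) * chi(F).
chi(Sigma_5) = -8, chi(Sigma_13) = -24.
chi(E) = (-8) * (-24) = 192

192


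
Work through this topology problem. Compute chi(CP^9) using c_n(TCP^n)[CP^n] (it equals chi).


For any closed oriented manifold, <e(TM),[M]> = chi(M).
chi(CP^9) = 9+1 = 10

10


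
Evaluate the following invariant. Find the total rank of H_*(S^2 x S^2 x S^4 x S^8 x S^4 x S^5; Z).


Total Betti number is multiplicative under products.
Each S^d (d>=1) has total Betti number 2.
There are 6 sphere factors.
Total = 2^6 = 64

64


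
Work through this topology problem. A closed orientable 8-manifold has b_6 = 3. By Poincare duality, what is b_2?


Poincare duality for closed orientable n-manifolds: b_k = b_{n-k}.
Here n = 8, so b_2 = b_6 = 3

3


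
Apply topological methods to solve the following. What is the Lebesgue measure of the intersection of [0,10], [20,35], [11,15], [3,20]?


Intersection = [max(a_i), min(b_i)] = [20, 10].
Since 20 > 10, the intersection is empty.
Length = 0

0


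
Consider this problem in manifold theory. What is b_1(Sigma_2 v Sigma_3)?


For a wedge: H_1(A v B) = H_1(A) + H_1(B).
b_1(Sigma_2) = 4, b_1(Sigma_3) = 6.
b_1 = 4 + 6 = 10

10


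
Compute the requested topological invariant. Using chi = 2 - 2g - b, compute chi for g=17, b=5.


For a compact orientable surface with genus g and b boundary components: chi = 2 - 2g - b.
chi = 2 - 2*17 - 5 = 2 - 34 - 5 = -37

-37


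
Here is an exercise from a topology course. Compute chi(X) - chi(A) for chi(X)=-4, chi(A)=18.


Relative Euler characteristic: chi(X, A) = chi(X) - chi(A).
= -4 - (18) = -22

-22


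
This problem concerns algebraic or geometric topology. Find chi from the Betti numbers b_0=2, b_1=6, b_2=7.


chi = sum_k (-1)^k b_k.
= (2) + (-6) + (7)
= 3

3


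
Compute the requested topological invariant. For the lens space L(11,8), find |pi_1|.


pi_1(L(p,q)) = Z/pZ for any q coprime to p.
|pi_1(L(11,8))| = 11

11


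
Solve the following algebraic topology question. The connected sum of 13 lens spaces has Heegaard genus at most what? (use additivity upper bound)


Heegaard genus satisfies g(A#B) <= g(A) + g(B).
Each lens space has g = 1.
Upper bound: 13 * 1 = 13

13


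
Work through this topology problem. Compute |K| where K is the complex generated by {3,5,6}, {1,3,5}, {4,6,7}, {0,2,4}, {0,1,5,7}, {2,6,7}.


Each maximal simplex on m vertices has 2^m - 1 nonempty faces.
Take the union (dedupe shared faces).
Total distinct faces = 36

36


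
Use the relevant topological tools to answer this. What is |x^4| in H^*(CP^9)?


|x| = 2 in H^*(CP^n).
|x^4| = 4 * |x| = 4 * 2 = 8

8


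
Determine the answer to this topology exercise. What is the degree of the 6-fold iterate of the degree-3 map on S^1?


deg(f) = 3. Degree is multiplicative: deg(f^6) = (deg f)^6.
deg(f^6) = (3)^6 = 729

729


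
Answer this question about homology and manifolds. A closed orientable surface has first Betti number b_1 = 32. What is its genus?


For a closed orientable surface: b_1 = 2g.
32 = 2g
g = 32 / 2 = 16

16


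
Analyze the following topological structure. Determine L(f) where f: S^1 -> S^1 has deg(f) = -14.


On S^1: L(f) = tr(f_0*) + (-1)^1 tr(f_1*) = 1 + (-1)^1 * deg(f).
L(f) = 1 + (-1)^1 * -14 = 1 + 14 = 15

15


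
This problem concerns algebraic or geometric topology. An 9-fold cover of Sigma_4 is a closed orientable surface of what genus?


For an n-sheeted cover: chi(E) = n * chi(B).
chi(Sigma_4) = 2 - 2*4 = -6.
chi(E) = 9 * (-6) = -54.
genus(E) = (2 - chi(E))/2 = (2 - (-54))/2 = 56/2 = 28

28


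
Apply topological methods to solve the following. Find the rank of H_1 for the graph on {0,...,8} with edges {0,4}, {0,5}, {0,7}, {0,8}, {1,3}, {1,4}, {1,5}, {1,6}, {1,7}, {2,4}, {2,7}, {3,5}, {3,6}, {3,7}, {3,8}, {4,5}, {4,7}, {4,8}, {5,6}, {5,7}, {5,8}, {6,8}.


b_1 = E - V + (number of components).
E = 22, V = 9, components = 1.
b_1 = 22 - 9 + 1 = 14

14


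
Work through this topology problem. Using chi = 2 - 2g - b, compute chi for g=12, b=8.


For a compact orientable surface with genus g and b boundary components: chi = 2 - 2g - b.
chi = 2 - 2*12 - 8 = 2 - 24 - 8 = -30

-30


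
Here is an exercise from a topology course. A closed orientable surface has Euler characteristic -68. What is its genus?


chi = 2 - 2g for closed orientable surfaces.
-68 = 2 - 2g
2g = 2 - (-68) = 70
g = 35

35


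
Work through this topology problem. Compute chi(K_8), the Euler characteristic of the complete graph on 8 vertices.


K_8: V = 8, E = C(8,2) = 28.
chi = V - E = 8 - 28 = -20

-20


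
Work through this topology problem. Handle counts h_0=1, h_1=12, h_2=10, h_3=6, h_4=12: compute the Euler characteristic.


Handles of index k contribute (-1)^k to chi (same as CW cells).
chi = (1) + (-12) + (10) + (-6) + (12) = 5

5


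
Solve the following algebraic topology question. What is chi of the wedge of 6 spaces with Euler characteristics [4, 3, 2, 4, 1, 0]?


chi(A v B) = chi(A) + chi(B) - 1 (one point identified).
For 6 spaces: chi = (sum chi_i) - (6 - 1).
sum = 14; chi = 14 - 5 = 9

9


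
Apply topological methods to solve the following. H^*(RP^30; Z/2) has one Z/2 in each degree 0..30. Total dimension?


H^k(RP^30; Z/2) = Z/2 for each 0 <= k <= 30.
Total dimension = 30 + 1 = 31

31


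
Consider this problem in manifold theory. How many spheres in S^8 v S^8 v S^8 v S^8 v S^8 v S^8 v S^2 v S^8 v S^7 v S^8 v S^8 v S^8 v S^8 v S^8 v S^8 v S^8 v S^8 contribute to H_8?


For a wedge of spheres, H_k (k>0) is free on one generator per sphere of dimension k.
Spheres of dimension 8: count = 15.
b_8 = 15

15


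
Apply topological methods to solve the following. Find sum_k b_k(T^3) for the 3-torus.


b_k(T^3) = C(3,k), so the sum over k is sum_k C(3,k) = 2^3.
Total = 2^3 = 8

8


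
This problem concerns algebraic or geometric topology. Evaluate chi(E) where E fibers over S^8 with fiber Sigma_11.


chi(S^8) = 2 (n even), chi(Sigma_11) = 2 - 2*11 = -20.
chi(E) = 2 * (-20) = -40

-40


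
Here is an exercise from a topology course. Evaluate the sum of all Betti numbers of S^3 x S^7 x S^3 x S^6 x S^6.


Total Betti number is multiplicative under products.
Each S^d (d>=1) has total Betti number 2.
There are 5 sphere factors.
Total = 2^5 = 32

32


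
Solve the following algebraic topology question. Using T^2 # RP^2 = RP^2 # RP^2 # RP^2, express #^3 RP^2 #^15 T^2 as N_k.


Since a >= 1, the sum is non-orientable; each T^2 can be replaced by RP^2 # RP^2 (since T^2#RP^2 = 3RP^2).
Total crosscaps k = 3 + 2*15 = 33.
Check via chi: chi = 3*1 + 15*0 - (3+15-1)*2 = -31 = 2 - k = -31. Consistent.

33


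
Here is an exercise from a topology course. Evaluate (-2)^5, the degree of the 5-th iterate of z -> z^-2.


deg(f) = -2. Degree is multiplicative: deg(f^5) = (deg f)^5.
deg(f^5) = (-2)^5 = -32

-32


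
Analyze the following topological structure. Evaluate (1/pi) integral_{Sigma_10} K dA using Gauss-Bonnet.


Gauss-Bonnet: integral K dA = 2*pi*chi(M).
chi(Sigma_10) = 2 - 2*10 = -18.
(integral K dA)/pi = 2*chi = 2*(-18) = -36

-36


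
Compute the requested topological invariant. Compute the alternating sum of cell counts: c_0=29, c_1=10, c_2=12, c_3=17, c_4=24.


chi = sum_k (-1)^k c_k.
= (-1)^0*29 + (-1)^1*10 + (-1)^2*12 + (-1)^3*17 + (-1)^4*24
= (29) + (-10) + (12) + (-17) + (24)
= 38

38


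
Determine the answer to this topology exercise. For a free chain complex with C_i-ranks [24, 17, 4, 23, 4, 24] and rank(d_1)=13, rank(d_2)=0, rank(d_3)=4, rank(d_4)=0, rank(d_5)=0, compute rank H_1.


rank H_k = rank(ker d_k) - rank(im d_{k+1}).
rank(ker d_1) = rank(C_1) - rank(d_1) = 17 - 13 = 4.
rank(im d_{1+1}) = 0.
rank H_1 = 4 - 0 = 4

4


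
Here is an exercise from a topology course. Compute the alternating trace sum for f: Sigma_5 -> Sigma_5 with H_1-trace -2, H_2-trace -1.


L(f) = tr(f_0*) - tr(f_1*) + tr(f_2*).
= 1 - (-2) + (-1)
= 2

2


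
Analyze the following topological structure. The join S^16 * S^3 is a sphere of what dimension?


Join of spheres: S^m * S^n = S^{m+n+1}.
dim = 16 + 3 + 1 = 20

20


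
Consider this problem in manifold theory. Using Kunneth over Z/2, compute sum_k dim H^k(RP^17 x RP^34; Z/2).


dim H^*(RP^n; Z/2) = n+1 (one Z/2 in each degree 0..n).
Total Betti number is multiplicative.
Total = (17+1) * (34+1) = 18 * 35 = 630

630


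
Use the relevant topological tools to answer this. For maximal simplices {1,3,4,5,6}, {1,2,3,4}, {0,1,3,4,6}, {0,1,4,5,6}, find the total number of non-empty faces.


Each maximal simplex on m vertices has 2^m - 1 nonempty faces.
Take the union (dedupe shared faces).
Total distinct faces = 63

63


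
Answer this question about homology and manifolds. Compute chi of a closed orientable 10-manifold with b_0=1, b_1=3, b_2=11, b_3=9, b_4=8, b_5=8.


By Poincare duality b_k = b_{10-k}, so full Betti numbers: b_0=1, b_1=3, b_2=11, b_3=9, b_4=8, b_5=8, b_6=8, b_7=9, b_8=11, b_9=3, b_10=1.
chi = sum (-1)^k b_k = 8

8


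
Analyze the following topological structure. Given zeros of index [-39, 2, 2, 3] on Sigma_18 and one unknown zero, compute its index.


Poincare-Hopf: sum of indices = chi(M).
chi(Sigma_18) = 2 - 2*18 = -34.
Sum of known indices = -32.
x = chi - (sum known) = -34 - (-32) = -2

-2


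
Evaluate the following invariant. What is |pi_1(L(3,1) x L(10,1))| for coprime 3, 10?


pi_1(X x Y) = pi_1(X) x pi_1(Y).
pi_1(L(3,1)) = Z/3, pi_1(L(10,1)) = Z/10.
|Z/3 x Z/10| = 3 * 10 = 30

30


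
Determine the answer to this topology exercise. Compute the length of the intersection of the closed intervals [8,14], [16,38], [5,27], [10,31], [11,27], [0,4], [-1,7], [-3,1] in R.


Intersection = [max(a_i), min(b_i)] = [16, 1].
Since 16 > 1, the intersection is empty.
Length = 0

0


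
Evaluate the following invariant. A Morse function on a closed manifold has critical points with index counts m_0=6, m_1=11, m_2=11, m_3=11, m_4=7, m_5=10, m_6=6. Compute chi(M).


Morse theory: chi(M) = sum_k (-1)^k m_k where m_k = #(index-k critical points).
= (6) + (-11) + (11) + (-11) + (7) + (-10) + (6) = -2

-2


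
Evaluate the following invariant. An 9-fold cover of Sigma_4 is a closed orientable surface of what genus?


For an n-sheeted cover: chi(E) = n * chi(B).
chi(Sigma_4) = 2 - 2*4 = -6.
chi(E) = 9 * (-6) = -54.
genus(E) = (2 - chi(E))/2 = (2 - (-54))/2 = 56/2 = 28

28


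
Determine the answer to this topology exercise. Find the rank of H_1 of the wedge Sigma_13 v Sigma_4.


For a wedge: H_1(A v B) = H_1(A) + H_1(B).
b_1(Sigma_13) = 26, b_1(Sigma_4) = 8.
b_1 = 26 + 8 = 34

34


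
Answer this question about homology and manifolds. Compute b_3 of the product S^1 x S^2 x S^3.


Each S^d has Poincare polynomial 1 + t^d.
The product S^1 x S^2 x S^3 has Poincare polynomial prod(1+t^d_i).
Expanding: b_0=1, b_1=1, b_2=1, b_3=2, b_4=1, b_5=1, b_6=1.
b_3 = 2

2


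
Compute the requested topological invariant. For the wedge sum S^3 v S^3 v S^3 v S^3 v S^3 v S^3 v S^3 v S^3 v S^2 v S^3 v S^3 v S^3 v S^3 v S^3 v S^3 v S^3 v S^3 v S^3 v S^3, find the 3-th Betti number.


For a wedge of spheres, H_k (k>0) is free on one generator per sphere of dimension k.
Spheres of dimension 3: count = 18.
b_3 = 18

18


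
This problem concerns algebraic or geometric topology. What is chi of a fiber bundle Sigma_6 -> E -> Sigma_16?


For a fiber bundle F -> E -> B (with CW structure): chi(E) = chi(B) * chi(F).
chi(Sigma_16) = -30, chi(Sigma_6) = -10.
chi(E) = (-30) * (-10) = 300

300


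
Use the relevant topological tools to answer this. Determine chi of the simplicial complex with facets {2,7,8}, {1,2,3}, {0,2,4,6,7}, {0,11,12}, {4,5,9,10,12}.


Enumerate all faces; f-vector: f_0=13, f_1=28, f_2=23, f_3=10, f_4=2.
chi = sum (-1)^k f_k = 0

0


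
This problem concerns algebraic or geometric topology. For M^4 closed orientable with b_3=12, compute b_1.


Poincare duality for closed orientable n-manifolds: b_k = b_{n-k}.
Here n = 4, so b_1 = b_3 = 12

12


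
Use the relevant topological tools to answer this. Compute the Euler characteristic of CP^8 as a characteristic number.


For any closed oriented manifold, <e(TM),[M]> = chi(M).
chi(CP^8) = 8+1 = 9

9


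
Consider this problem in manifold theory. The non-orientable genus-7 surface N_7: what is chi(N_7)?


For a non-orientable closed surface with k crosscaps: chi = 2 - k.
Here k = 7.
chi = 2 - 7 = -5

-5


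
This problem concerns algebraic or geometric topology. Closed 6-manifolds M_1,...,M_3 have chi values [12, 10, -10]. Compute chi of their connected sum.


For n-manifolds: chi(A#B) = chi(A) + chi(B) - chi(S^6).
chi(S^6) = 1 + (-1)^6 = 2.
chi(#) = (sum chi_i) - (3-1)*chi(S^6) = 12 - 2*2 = 8

8


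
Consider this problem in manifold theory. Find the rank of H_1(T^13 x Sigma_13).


pi_1(A x B) = pi_1(A) x pi_1(B); rank of abelianization = b_1.
b_1(T^13) = 13, b_1(Sigma_13) = 2*13 = 26.
b_1(product) = 13 + 26 = 39

39


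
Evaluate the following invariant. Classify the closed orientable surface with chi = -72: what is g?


chi = 2 - 2g for closed orientable surfaces.
-72 = 2 - 2g
2g = 2 - (-72) = 74
g = 37

37


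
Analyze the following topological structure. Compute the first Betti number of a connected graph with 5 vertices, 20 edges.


For a connected graph: rank(pi_1) = b_1 = E - V + 1 = 1 - chi.
chi = V - E = 5 - 20 = -15.
rank = 1 - (-15) = 20 - 5 + 1 = 16

16


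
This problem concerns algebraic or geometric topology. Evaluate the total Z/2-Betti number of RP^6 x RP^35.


dim H^*(RP^n; Z/2) = n+1 (one Z/2 in each degree 0..n).
Total Betti number is multiplicative.
Total = (6+1) * (35+1) = 7 * 36 = 252

252


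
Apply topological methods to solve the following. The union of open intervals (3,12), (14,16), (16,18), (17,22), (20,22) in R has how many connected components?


Sort and merge overlapping open intervals.
Merged: (3,12), (14,16), (16,22).
Number of components = 3

3


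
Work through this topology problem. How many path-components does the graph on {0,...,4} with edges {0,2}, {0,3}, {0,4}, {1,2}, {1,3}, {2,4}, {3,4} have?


Run DFS/union-find over 5 vertices.
V = 5, E = 7.
Number of components = 1

1


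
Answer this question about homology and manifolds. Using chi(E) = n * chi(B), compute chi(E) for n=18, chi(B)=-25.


For a finite covering: chi(E) = (number of sheets) * chi(B).
chi(E) = 18 * (-25) = -450

-450


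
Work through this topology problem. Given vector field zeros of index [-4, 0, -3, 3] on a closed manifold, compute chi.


Poincare-Hopf: chi(M) = sum of indices of zeros.
chi = (-4) + (0) + (-3) + (3) = -4

-4


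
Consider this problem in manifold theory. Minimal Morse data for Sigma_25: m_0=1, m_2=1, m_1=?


A perfect Morse function has m_k = b_k.
For Sigma_25: b_0=1, b_1=2g=50, b_2=1.
Saddles m_1 = 2g = 50

50


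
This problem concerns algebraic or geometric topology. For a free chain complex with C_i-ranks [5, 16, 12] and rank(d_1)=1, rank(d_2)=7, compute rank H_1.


rank H_k = rank(ker d_k) - rank(im d_{k+1}).
rank(ker d_1) = rank(C_1) - rank(d_1) = 16 - 1 = 15.
rank(im d_{1+1}) = 7.
rank H_1 = 15 - 7 = 8

8


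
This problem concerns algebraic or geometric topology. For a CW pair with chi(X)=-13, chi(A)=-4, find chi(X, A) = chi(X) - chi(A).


Relative Euler characteristic: chi(X, A) = chi(X) - chi(A).
= -13 - (-4) = -9

-9


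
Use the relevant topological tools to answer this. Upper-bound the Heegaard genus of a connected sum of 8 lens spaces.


Heegaard genus satisfies g(A#B) <= g(A) + g(B).
Each lens space has g = 1.
Upper bound: 8 * 1 = 8

8


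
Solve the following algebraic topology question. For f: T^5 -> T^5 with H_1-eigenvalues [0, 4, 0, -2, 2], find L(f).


For a torus self-map: L(f) = det(I - A) where A acts on H_1.
L(f) = (1-0) * (1-4) * (1-0) * (1--2) * (1-2) = 1 * -3 * 1 * 3 * -1 = 9

9


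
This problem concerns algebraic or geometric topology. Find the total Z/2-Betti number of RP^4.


H^k(RP^4; Z/2) = Z/2 for each 0 <= k <= 4.
Total dimension = 4 + 1 = 5

5


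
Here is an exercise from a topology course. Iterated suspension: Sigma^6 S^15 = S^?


Each suspension raises dimension by 1: Sigma S^n = S^{n+1}.
Sigma^6 S^15 = S^{15+6} = S^21

21


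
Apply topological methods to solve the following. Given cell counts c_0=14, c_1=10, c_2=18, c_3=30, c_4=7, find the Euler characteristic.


chi = sum_k (-1)^k c_k.
= (-1)^0*14 + (-1)^1*10 + (-1)^2*18 + (-1)^3*30 + (-1)^4*7
= (14) + (-10) + (18) + (-30) + (7)
= -1

-1


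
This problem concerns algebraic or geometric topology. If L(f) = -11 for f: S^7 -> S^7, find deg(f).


L(f) = 1 + (-1)^7 deg(f) on S^7.
-11 = 1 + (-1)^7 * deg(f)
(-1)^7 * deg(f) = -12
deg(f) = 12

12


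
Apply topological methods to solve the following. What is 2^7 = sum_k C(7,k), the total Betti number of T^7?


b_k(T^7) = C(7,k), so the sum over k is sum_k C(7,k) = 2^7.
Total = 2^7 = 128

128


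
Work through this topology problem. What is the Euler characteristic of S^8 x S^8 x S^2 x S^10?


chi is multiplicative: chi(X x Y) = chi(X) chi(Y).
Each even-dim sphere has chi = 2. There are 4 factors.
chi = 2^4 = 16

16


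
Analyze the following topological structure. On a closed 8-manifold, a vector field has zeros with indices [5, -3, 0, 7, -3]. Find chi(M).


Poincare-Hopf: chi(M) = sum of indices of zeros.
chi = (5) + (-3) + (0) + (7) + (-3) = 6

6


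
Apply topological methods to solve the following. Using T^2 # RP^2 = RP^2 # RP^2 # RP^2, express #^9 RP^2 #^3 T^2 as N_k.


Since a >= 1, the sum is non-orientable; each T^2 can be replaced by RP^2 # RP^2 (since T^2#RP^2 = 3RP^2).
Total crosscaps k = 9 + 2*3 = 15.
Check via chi: chi = 9*1 + 3*0 - (9+3-1)*2 = -13 = 2 - k = -13. Consistent.

15


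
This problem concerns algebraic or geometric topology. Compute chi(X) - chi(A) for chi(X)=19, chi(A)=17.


Relative Euler characteristic: chi(X, A) = chi(X) - chi(A).
= 19 - (17) = 2

2


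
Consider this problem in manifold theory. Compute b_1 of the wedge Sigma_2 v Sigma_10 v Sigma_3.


For a wedge X v Y: reduced H_k(X v Y) = H_k(X) + H_k(Y).
Each Sigma_g contributes b_1 = 2g.
b_1 = 4 + 20 + 6 = 30

30


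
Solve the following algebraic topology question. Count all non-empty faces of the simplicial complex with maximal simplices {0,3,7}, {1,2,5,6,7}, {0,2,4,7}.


Each maximal simplex on m vertices has 2^m - 1 nonempty faces.
Take the union (dedupe shared faces).
Total distinct faces = 47

47
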